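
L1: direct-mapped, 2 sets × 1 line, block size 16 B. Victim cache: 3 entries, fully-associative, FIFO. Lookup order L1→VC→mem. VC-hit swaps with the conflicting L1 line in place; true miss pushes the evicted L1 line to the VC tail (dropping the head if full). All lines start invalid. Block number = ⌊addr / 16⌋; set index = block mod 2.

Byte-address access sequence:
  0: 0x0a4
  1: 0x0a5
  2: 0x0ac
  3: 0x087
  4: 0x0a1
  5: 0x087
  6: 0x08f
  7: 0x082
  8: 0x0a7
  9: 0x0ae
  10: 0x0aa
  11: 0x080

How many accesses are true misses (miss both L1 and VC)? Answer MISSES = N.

MISSES = 2

0: 0xa4 (blk 10, set 0) → MISS  vc=[]
1: 0xa5 (blk 10, set 0) → L1-HIT  vc=[]
2: 0xac (blk 10, set 0) → L1-HIT  vc=[]
3: 0x87 (blk 8, set 0) → MISS  vc=[10]
4: 0xa1 (blk 10, set 0) → VC-HIT  vc=[8]
5: 0x87 (blk 8, set 0) → VC-HIT  vc=[10]
6: 0x8f (blk 8, set 0) → L1-HIT  vc=[10]
7: 0x82 (blk 8, set 0) → L1-HIT  vc=[10]
8: 0xa7 (blk 10, set 0) → VC-HIT  vc=[8]
9: 0xae (blk 10, set 0) → L1-HIT  vc=[8]
10: 0xaa (blk 10, set 0) → L1-HIT  vc=[8]
11: 0x80 (blk 8, set 0) → VC-HIT  vc=[10]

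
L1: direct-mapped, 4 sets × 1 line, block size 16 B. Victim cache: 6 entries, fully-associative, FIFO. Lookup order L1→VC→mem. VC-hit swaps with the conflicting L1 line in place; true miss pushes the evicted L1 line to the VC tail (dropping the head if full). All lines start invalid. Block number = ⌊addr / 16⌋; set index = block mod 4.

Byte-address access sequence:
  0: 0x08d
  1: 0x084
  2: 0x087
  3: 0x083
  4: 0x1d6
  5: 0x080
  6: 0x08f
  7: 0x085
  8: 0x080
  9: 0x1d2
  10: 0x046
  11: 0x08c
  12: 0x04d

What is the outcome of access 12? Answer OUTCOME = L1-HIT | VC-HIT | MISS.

OUTCOME = VC-HIT

  [0] addr=0x8d blk=8 s=0: MISS | VC []
  [1] addr=0x84 blk=8 s=0: L1-HIT | VC []
  [2] addr=0x87 blk=8 s=0: L1-HIT | VC []
  [3] addr=0x83 blk=8 s=0: L1-HIT | VC []
  [4] addr=0x1d6 blk=29 s=1: MISS | VC []
  [5] addr=0x80 blk=8 s=0: L1-HIT | VC []
  [6] addr=0x8f blk=8 s=0: L1-HIT | VC []
  [7] addr=0x85 blk=8 s=0: L1-HIT | VC []
  [8] addr=0x80 blk=8 s=0: L1-HIT | VC []
  [9] addr=0x1d2 blk=29 s=1: L1-HIT | VC []
  [10] addr=0x46 blk=4 s=0: MISS | VC [8]
  [11] addr=0x8c blk=8 s=0: VC-HIT | VC [4]
  [12] addr=0x4d blk=4 s=0: VC-HIT | VC [8]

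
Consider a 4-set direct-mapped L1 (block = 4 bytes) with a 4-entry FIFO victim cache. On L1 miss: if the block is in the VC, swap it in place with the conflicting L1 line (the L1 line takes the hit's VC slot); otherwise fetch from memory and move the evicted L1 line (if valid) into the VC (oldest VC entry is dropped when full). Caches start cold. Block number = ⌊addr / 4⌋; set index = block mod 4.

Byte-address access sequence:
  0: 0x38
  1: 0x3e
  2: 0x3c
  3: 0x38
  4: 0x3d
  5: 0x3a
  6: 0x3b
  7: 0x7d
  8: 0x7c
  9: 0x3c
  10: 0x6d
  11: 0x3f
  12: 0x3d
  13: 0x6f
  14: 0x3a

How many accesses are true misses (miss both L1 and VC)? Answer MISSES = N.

MISSES = 4

0: 0x38 (blk 14, set 2) → MISS  vc=[]
1: 0x3e (blk 15, set 3) → MISS  vc=[]
2: 0x3c (blk 15, set 3) → L1-HIT  vc=[]
3: 0x38 (blk 14, set 2) → L1-HIT  vc=[]
4: 0x3d (blk 15, set 3) → L1-HIT  vc=[]
5: 0x3a (blk 14, set 2) → L1-HIT  vc=[]
6: 0x3b (blk 14, set 2) → L1-HIT  vc=[]
7: 0x7d (blk 31, set 3) → MISS  vc=[15]
8: 0x7c (blk 31, set 3) → L1-HIT  vc=[15]
9: 0x3c (blk 15, set 3) → VC-HIT  vc=[31]
10: 0x6d (blk 27, set 3) → MISS  vc=[31, 15]
11: 0x3f (blk 15, set 3) → VC-HIT  vc=[31, 27]
12: 0x3d (blk 15, set 3) → L1-HIT  vc=[31, 27]
13: 0x6f (blk 27, set 3) → VC-HIT  vc=[31, 15]
14: 0x3a (blk 14, set 2) → L1-HIT  vc=[31, 15]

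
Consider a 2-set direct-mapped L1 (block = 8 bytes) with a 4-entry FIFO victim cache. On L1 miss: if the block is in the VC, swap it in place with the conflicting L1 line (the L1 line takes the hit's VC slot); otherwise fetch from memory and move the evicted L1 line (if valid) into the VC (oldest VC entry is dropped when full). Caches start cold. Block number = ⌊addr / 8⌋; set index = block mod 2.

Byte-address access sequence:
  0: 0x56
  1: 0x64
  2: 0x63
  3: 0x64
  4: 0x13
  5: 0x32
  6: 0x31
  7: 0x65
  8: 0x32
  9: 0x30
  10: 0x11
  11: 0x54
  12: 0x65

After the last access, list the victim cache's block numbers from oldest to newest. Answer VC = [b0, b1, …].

#0 0x56→b10/s0 MISS; vc=[]
#1 0x64→b12/s0 MISS; vc=[10]
#2 0x63→b12/s0 L1-HIT; vc=[10]
#3 0x64→b12/s0 L1-HIT; vc=[10]
#4 0x13→b2/s0 MISS; vc=[10,12]
#5 0x32→b6/s0 MISS; vc=[10,12,2]
#6 0x31→b6/s0 L1-HIT; vc=[10,12,2]
#7 0x65→b12/s0 VC-HIT; vc=[10,6,2]
#8 0x32→b6/s0 VC-HIT; vc=[10,12,2]
#9 0x30→b6/s0 L1-HIT; vc=[10,12,2]
#10 0x11→b2/s0 VC-HIT; vc=[10,12,6]
#11 0x54→b10/s0 VC-HIT; vc=[2,12,6]
#12 0x65→b12/s0 VC-HIT; vc=[2,10,6]

VC = [2, 10, 6]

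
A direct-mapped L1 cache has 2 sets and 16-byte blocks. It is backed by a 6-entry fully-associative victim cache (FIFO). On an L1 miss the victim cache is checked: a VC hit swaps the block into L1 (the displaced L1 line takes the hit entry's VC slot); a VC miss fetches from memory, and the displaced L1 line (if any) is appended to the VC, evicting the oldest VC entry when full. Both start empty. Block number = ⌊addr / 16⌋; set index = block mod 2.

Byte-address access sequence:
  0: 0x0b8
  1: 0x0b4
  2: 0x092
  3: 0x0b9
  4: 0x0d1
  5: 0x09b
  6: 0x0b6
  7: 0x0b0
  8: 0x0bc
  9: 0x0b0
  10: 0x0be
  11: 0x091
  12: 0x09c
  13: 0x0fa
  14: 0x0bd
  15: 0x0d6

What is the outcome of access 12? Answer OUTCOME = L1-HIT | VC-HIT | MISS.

OUTCOME = L1-HIT

#0 0xb8→b11/s1 MISS; vc=[]
#1 0xb4→b11/s1 L1-HIT; vc=[]
#2 0x92→b9/s1 MISS; vc=[11]
#3 0xb9→b11/s1 VC-HIT; vc=[9]
#4 0xd1→b13/s1 MISS; vc=[9,11]
#5 0x9b→b9/s1 VC-HIT; vc=[13,11]
#6 0xb6→b11/s1 VC-HIT; vc=[13,9]
#7 0xb0→b11/s1 L1-HIT; vc=[13,9]
#8 0xbc→b11/s1 L1-HIT; vc=[13,9]
#9 0xb0→b11/s1 L1-HIT; vc=[13,9]
#10 0xbe→b11/s1 L1-HIT; vc=[13,9]
#11 0x91→b9/s1 VC-HIT; vc=[13,11]
#12 0x9c→b9/s1 L1-HIT; vc=[13,11]
#13 0xfa→b15/s1 MISS; vc=[13,11,9]
#14 0xbd→b11/s1 VC-HIT; vc=[13,15,9]
#15 0xd6→b13/s1 VC-HIT; vc=[11,15,9]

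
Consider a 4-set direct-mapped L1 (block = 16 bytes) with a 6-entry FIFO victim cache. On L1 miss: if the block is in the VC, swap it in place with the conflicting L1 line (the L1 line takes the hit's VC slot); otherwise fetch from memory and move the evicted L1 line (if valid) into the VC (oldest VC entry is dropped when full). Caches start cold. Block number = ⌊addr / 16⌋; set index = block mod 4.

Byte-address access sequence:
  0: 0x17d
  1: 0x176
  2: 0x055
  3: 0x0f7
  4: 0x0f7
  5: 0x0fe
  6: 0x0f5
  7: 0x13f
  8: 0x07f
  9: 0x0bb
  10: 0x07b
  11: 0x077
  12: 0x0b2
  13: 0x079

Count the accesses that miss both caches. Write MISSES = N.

MISSES = 6

0: 0x17d (blk 23, set 3) → MISS  vc=[]
1: 0x176 (blk 23, set 3) → L1-HIT  vc=[]
2: 0x55 (blk 5, set 1) → MISS  vc=[]
3: 0xf7 (blk 15, set 3) → MISS  vc=[23]
4: 0xf7 (blk 15, set 3) → L1-HIT  vc=[23]
5: 0xfe (blk 15, set 3) → L1-HIT  vc=[23]
6: 0xf5 (blk 15, set 3) → L1-HIT  vc=[23]
7: 0x13f (blk 19, set 3) → MISS  vc=[23, 15]
8: 0x7f (blk 7, set 3) → MISS  vc=[23, 15, 19]
9: 0xbb (blk 11, set 3) → MISS  vc=[23, 15, 19, 7]
10: 0x7b (blk 7, set 3) → VC-HIT  vc=[23, 15, 19, 11]
11: 0x77 (blk 7, set 3) → L1-HIT  vc=[23, 15, 19, 11]
12: 0xb2 (blk 11, set 3) → VC-HIT  vc=[23, 15, 19, 7]
13: 0x79 (blk 7, set 3) → VC-HIT  vc=[23, 15, 19, 11]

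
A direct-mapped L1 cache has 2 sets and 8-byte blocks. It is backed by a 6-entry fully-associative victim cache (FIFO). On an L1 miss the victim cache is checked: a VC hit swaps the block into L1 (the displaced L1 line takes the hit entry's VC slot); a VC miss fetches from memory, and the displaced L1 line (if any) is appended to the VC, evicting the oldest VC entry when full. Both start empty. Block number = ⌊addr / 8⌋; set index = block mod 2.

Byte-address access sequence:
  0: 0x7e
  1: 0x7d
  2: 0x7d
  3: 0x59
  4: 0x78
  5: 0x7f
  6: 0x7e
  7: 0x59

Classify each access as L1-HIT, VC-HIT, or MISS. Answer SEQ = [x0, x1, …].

  [0] addr=0x7e blk=15 s=1: MISS | VC []
  [1] addr=0x7d blk=15 s=1: L1-HIT | VC []
  [2] addr=0x7d blk=15 s=1: L1-HIT | VC []
  [3] addr=0x59 blk=11 s=1: MISS | VC [15]
  [4] addr=0x78 blk=15 s=1: VC-HIT | VC [11]
  [5] addr=0x7f blk=15 s=1: L1-HIT | VC [11]
  [6] addr=0x7e blk=15 s=1: L1-HIT | VC [11]
  [7] addr=0x59 blk=11 s=1: VC-HIT | VC [15]

SEQ = [MISS, L1-HIT, L1-HIT, MISS, VC-HIT, L1-HIT, L1-HIT, VC-HIT]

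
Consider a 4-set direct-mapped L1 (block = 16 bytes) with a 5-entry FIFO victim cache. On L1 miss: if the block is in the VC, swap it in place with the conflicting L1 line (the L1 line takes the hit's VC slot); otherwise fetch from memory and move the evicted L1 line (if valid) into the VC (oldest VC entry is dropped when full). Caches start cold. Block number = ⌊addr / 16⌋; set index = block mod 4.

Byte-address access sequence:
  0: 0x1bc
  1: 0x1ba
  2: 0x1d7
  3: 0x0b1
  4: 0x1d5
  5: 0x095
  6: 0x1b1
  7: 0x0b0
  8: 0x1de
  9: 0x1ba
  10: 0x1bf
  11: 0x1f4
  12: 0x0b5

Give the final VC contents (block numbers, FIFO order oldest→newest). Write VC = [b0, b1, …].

#0 0x1bc→b27/s3 MISS; vc=[]
#1 0x1ba→b27/s3 L1-HIT; vc=[]
#2 0x1d7→b29/s1 MISS; vc=[]
#3 0xb1→b11/s3 MISS; vc=[27]
#4 0x1d5→b29/s1 L1-HIT; vc=[27]
#5 0x95→b9/s1 MISS; vc=[27,29]
#6 0x1b1→b27/s3 VC-HIT; vc=[11,29]
#7 0xb0→b11/s3 VC-HIT; vc=[27,29]
#8 0x1de→b29/s1 VC-HIT; vc=[27,9]
#9 0x1ba→b27/s3 VC-HIT; vc=[11,9]
#10 0x1bf→b27/s3 L1-HIT; vc=[11,9]
#11 0x1f4→b31/s3 MISS; vc=[11,9,27]
#12 0xb5→b11/s3 VC-HIT; vc=[31,9,27]

VC = [31, 9, 27]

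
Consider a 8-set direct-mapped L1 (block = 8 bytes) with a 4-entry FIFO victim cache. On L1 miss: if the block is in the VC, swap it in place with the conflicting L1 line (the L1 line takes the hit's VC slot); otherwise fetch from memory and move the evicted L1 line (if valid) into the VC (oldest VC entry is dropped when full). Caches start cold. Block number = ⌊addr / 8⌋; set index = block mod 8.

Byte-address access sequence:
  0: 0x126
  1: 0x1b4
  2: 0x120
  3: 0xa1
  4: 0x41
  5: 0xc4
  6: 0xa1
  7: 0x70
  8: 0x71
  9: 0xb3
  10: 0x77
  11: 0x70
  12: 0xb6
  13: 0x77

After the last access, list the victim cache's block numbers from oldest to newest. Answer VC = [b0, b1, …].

VC = [36, 8, 54, 22]

#0 0x126→b36/s4 MISS; vc=[]
#1 0x1b4→b54/s6 MISS; vc=[]
#2 0x120→b36/s4 L1-HIT; vc=[]
#3 0xa1→b20/s4 MISS; vc=[36]
#4 0x41→b8/s0 MISS; vc=[36]
#5 0xc4→b24/s0 MISS; vc=[36,8]
#6 0xa1→b20/s4 L1-HIT; vc=[36,8]
#7 0x70→b14/s6 MISS; vc=[36,8,54]
#8 0x71→b14/s6 L1-HIT; vc=[36,8,54]
#9 0xb3→b22/s6 MISS; vc=[36,8,54,14]
#10 0x77→b14/s6 VC-HIT; vc=[36,8,54,22]
#11 0x70→b14/s6 L1-HIT; vc=[36,8,54,22]
#12 0xb6→b22/s6 VC-HIT; vc=[36,8,54,14]
#13 0x77→b14/s6 VC-HIT; vc=[36,8,54,22]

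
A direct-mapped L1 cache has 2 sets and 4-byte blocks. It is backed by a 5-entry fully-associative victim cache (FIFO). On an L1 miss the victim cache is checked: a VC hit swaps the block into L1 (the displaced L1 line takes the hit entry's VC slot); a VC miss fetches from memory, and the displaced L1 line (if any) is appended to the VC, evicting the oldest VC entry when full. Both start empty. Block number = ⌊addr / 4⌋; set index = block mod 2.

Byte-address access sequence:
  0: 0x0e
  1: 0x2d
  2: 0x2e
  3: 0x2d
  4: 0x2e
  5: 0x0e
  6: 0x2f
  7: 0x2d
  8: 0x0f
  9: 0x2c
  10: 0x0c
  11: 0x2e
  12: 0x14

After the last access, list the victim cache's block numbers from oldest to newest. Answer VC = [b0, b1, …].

0: 0xe (blk 3, set 1) → MISS  vc=[]
1: 0x2d (blk 11, set 1) → MISS  vc=[3]
2: 0x2e (blk 11, set 1) → L1-HIT  vc=[3]
3: 0x2d (blk 11, set 1) → L1-HIT  vc=[3]
4: 0x2e (blk 11, set 1) → L1-HIT  vc=[3]
5: 0xe (blk 3, set 1) → VC-HIT  vc=[11]
6: 0x2f (blk 11, set 1) → VC-HIT  vc=[3]
7: 0x2d (blk 11, set 1) → L1-HIT  vc=[3]
8: 0xf (blk 3, set 1) → VC-HIT  vc=[11]
9: 0x2c (blk 11, set 1) → VC-HIT  vc=[3]
10: 0xc (blk 3, set 1) → VC-HIT  vc=[11]
11: 0x2e (blk 11, set 1) → VC-HIT  vc=[3]
12: 0x14 (blk 5, set 1) → MISS  vc=[3, 11]

VC = [3, 11]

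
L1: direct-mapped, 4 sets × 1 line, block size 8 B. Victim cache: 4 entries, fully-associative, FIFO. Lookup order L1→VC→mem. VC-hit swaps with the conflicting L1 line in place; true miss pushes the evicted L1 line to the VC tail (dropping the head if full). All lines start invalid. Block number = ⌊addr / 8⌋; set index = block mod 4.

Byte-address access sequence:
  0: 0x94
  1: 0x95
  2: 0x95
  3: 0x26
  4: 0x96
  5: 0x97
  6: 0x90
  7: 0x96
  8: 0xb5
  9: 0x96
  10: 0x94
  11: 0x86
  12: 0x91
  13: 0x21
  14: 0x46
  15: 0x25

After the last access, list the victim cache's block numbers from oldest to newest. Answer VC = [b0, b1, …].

VC = [22, 16, 8]

  [0] addr=0x94 blk=18 s=2: MISS | VC []
  [1] addr=0x95 blk=18 s=2: L1-HIT | VC []
  [2] addr=0x95 blk=18 s=2: L1-HIT | VC []
  [3] addr=0x26 blk=4 s=0: MISS | VC []
  [4] addr=0x96 blk=18 s=2: L1-HIT | VC []
  [5] addr=0x97 blk=18 s=2: L1-HIT | VC []
  [6] addr=0x90 blk=18 s=2: L1-HIT | VC []
  [7] addr=0x96 blk=18 s=2: L1-HIT | VC []
  [8] addr=0xb5 blk=22 s=2: MISS | VC [18]
  [9] addr=0x96 blk=18 s=2: VC-HIT | VC [22]
  [10] addr=0x94 blk=18 s=2: L1-HIT | VC [22]
  [11] addr=0x86 blk=16 s=0: MISS | VC [22, 4]
  [12] addr=0x91 blk=18 s=2: L1-HIT | VC [22, 4]
  [13] addr=0x21 blk=4 s=0: VC-HIT | VC [22, 16]
  [14] addr=0x46 blk=8 s=0: MISS | VC [22, 16, 4]
  [15] addr=0x25 blk=4 s=0: VC-HIT | VC [22, 16, 8]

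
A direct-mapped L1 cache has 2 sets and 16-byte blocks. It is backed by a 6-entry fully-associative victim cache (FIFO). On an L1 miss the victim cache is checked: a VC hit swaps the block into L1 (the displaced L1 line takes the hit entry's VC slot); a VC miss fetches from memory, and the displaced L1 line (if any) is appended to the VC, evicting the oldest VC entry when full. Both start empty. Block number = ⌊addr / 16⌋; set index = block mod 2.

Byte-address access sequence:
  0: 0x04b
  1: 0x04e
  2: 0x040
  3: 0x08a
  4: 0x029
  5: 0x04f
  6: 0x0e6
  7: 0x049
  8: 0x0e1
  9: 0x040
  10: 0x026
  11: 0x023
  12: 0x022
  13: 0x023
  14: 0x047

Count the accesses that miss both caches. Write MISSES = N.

MISSES = 4

0: 0x4b (blk 4, set 0) → MISS  vc=[]
1: 0x4e (blk 4, set 0) → L1-HIT  vc=[]
2: 0x40 (blk 4, set 0) → L1-HIT  vc=[]
3: 0x8a (blk 8, set 0) → MISS  vc=[4]
4: 0x29 (blk 2, set 0) → MISS  vc=[4, 8]
5: 0x4f (blk 4, set 0) → VC-HIT  vc=[2, 8]
6: 0xe6 (blk 14, set 0) → MISS  vc=[2, 8, 4]
7: 0x49 (blk 4, set 0) → VC-HIT  vc=[2, 8, 14]
8: 0xe1 (blk 14, set 0) → VC-HIT  vc=[2, 8, 4]
9: 0x40 (blk 4, set 0) → VC-HIT  vc=[2, 8, 14]
10: 0x26 (blk 2, set 0) → VC-HIT  vc=[4, 8, 14]
11: 0x23 (blk 2, set 0) → L1-HIT  vc=[4, 8, 14]
12: 0x22 (blk 2, set 0) → L1-HIT  vc=[4, 8, 14]
13: 0x23 (blk 2, set 0) → L1-HIT  vc=[4, 8, 14]
14: 0x47 (blk 4, set 0) → VC-HIT  vc=[2, 8, 14]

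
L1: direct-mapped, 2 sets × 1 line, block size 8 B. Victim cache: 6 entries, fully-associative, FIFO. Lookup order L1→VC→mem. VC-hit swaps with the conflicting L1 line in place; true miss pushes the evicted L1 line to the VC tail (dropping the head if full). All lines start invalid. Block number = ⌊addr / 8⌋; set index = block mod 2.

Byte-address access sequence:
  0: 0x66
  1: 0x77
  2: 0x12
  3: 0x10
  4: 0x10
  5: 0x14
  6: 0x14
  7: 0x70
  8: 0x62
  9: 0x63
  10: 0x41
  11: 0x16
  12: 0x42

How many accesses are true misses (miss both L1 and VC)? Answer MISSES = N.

MISSES = 4

  [0] addr=0x66 blk=12 s=0: MISS | VC []
  [1] addr=0x77 blk=14 s=0: MISS | VC [12]
  [2] addr=0x12 blk=2 s=0: MISS | VC [12, 14]
  [3] addr=0x10 blk=2 s=0: L1-HIT | VC [12, 14]
  [4] addr=0x10 blk=2 s=0: L1-HIT | VC [12, 14]
  [5] addr=0x14 blk=2 s=0: L1-HIT | VC [12, 14]
  [6] addr=0x14 blk=2 s=0: L1-HIT | VC [12, 14]
  [7] addr=0x70 blk=14 s=0: VC-HIT | VC [12, 2]
  [8] addr=0x62 blk=12 s=0: VC-HIT | VC [14, 2]
  [9] addr=0x63 blk=12 s=0: L1-HIT | VC [14, 2]
  [10] addr=0x41 blk=8 s=0: MISS | VC [14, 2, 12]
  [11] addr=0x16 blk=2 s=0: VC-HIT | VC [14, 8, 12]
  [12] addr=0x42 blk=8 s=0: VC-HIT | VC [14, 2, 12]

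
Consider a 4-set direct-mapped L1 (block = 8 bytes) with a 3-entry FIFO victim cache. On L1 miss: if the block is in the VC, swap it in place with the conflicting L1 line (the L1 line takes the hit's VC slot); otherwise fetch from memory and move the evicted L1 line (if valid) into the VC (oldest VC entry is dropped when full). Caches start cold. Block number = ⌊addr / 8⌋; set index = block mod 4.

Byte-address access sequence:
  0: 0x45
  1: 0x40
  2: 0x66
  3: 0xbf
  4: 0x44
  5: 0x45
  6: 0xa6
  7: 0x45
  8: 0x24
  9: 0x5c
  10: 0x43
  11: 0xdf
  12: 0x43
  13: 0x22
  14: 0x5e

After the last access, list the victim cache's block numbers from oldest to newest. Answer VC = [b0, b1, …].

VC = [8, 23, 27]

#0 0x45→b8/s0 MISS; vc=[]
#1 0x40→b8/s0 L1-HIT; vc=[]
#2 0x66→b12/s0 MISS; vc=[8]
#3 0xbf→b23/s3 MISS; vc=[8]
#4 0x44→b8/s0 VC-HIT; vc=[12]
#5 0x45→b8/s0 L1-HIT; vc=[12]
#6 0xa6→b20/s0 MISS; vc=[12,8]
#7 0x45→b8/s0 VC-HIT; vc=[12,20]
#8 0x24→b4/s0 MISS; vc=[12,20,8]
#9 0x5c→b11/s3 MISS; vc=[20,8,23]
#10 0x43→b8/s0 VC-HIT; vc=[20,4,23]
#11 0xdf→b27/s3 MISS; vc=[4,23,11]
#12 0x43→b8/s0 L1-HIT; vc=[4,23,11]
#13 0x22→b4/s0 VC-HIT; vc=[8,23,11]
#14 0x5e→b11/s3 VC-HIT; vc=[8,23,27]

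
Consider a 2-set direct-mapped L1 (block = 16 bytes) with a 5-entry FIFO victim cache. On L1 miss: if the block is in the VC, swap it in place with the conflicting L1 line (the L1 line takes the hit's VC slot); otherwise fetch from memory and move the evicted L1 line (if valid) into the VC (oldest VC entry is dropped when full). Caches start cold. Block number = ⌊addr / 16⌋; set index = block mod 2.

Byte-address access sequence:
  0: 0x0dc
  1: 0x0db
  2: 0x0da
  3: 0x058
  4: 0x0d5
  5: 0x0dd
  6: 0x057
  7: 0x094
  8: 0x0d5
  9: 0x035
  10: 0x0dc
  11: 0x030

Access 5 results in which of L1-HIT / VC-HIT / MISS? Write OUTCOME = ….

0: 0xdc (blk 13, set 1) → MISS  vc=[]
1: 0xdb (blk 13, set 1) → L1-HIT  vc=[]
2: 0xda (blk 13, set 1) → L1-HIT  vc=[]
3: 0x58 (blk 5, set 1) → MISS  vc=[13]
4: 0xd5 (blk 13, set 1) → VC-HIT  vc=[5]
5: 0xdd (blk 13, set 1) → L1-HIT  vc=[5]
6: 0x57 (blk 5, set 1) → VC-HIT  vc=[13]
7: 0x94 (blk 9, set 1) → MISS  vc=[13, 5]
8: 0xd5 (blk 13, set 1) → VC-HIT  vc=[9, 5]
9: 0x35 (blk 3, set 1) → MISS  vc=[9, 5, 13]
10: 0xdc (blk 13, set 1) → VC-HIT  vc=[9, 5, 3]
11: 0x30 (blk 3, set 1) → VC-HIT  vc=[9, 5, 13]

OUTCOME = L1-HIT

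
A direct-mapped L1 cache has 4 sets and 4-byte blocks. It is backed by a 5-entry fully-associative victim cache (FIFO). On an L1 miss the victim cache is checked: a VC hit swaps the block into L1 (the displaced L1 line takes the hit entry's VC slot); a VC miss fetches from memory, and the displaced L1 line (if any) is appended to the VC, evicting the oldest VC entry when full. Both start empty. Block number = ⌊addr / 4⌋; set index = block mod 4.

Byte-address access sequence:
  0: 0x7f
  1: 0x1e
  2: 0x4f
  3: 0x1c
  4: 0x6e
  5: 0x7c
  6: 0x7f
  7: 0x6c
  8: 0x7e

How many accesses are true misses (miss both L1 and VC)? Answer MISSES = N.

#0 0x7f→b31/s3 MISS; vc=[]
#1 0x1e→b7/s3 MISS; vc=[31]
#2 0x4f→b19/s3 MISS; vc=[31,7]
#3 0x1c→b7/s3 VC-HIT; vc=[31,19]
#4 0x6e→b27/s3 MISS; vc=[31,19,7]
#5 0x7c→b31/s3 VC-HIT; vc=[27,19,7]
#6 0x7f→b31/s3 L1-HIT; vc=[27,19,7]
#7 0x6c→b27/s3 VC-HIT; vc=[31,19,7]
#8 0x7e→b31/s3 VC-HIT; vc=[27,19,7]

MISSES = 4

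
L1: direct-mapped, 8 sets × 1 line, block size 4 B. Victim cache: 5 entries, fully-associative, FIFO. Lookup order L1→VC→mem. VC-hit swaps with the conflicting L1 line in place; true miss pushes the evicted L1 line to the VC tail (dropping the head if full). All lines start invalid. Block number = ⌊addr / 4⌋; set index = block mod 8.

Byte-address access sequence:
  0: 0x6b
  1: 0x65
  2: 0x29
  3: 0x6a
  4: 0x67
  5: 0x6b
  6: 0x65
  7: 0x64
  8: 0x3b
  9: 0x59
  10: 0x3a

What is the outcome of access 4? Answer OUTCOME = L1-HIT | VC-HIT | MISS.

  [0] addr=0x6b blk=26 s=2: MISS | VC []
  [1] addr=0x65 blk=25 s=1: MISS | VC []
  [2] addr=0x29 blk=10 s=2: MISS | VC [26]
  [3] addr=0x6a blk=26 s=2: VC-HIT | VC [10]
  [4] addr=0x67 blk=25 s=1: L1-HIT | VC [10]
  [5] addr=0x6b blk=26 s=2: L1-HIT | VC [10]
  [6] addr=0x65 blk=25 s=1: L1-HIT | VC [10]
  [7] addr=0x64 blk=25 s=1: L1-HIT | VC [10]
  [8] addr=0x3b blk=14 s=6: MISS | VC [10]
  [9] addr=0x59 blk=22 s=6: MISS | VC [10, 14]
  [10] addr=0x3a blk=14 s=6: VC-HIT | VC [10, 22]

OUTCOME = L1-HIT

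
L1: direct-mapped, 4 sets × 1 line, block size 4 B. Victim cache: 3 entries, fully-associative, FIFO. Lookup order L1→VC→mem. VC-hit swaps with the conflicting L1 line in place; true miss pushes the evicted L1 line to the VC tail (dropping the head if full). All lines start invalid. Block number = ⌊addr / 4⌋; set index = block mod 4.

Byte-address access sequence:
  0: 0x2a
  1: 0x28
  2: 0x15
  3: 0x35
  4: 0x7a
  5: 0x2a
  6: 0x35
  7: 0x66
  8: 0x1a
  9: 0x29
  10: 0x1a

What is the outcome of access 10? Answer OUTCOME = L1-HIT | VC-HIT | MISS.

OUTCOME = VC-HIT

0: 0x2a (blk 10, set 2) → MISS  vc=[]
1: 0x28 (blk 10, set 2) → L1-HIT  vc=[]
2: 0x15 (blk 5, set 1) → MISS  vc=[]
3: 0x35 (blk 13, set 1) → MISS  vc=[5]
4: 0x7a (blk 30, set 2) → MISS  vc=[5, 10]
5: 0x2a (blk 10, set 2) → VC-HIT  vc=[5, 30]
6: 0x35 (blk 13, set 1) → L1-HIT  vc=[5, 30]
7: 0x66 (blk 25, set 1) → MISS  vc=[5, 30, 13]
8: 0x1a (blk 6, set 2) → MISS  vc=[30, 13, 10]
9: 0x29 (blk 10, set 2) → VC-HIT  vc=[30, 13, 6]
10: 0x1a (blk 6, set 2) → VC-HIT  vc=[30, 13, 10]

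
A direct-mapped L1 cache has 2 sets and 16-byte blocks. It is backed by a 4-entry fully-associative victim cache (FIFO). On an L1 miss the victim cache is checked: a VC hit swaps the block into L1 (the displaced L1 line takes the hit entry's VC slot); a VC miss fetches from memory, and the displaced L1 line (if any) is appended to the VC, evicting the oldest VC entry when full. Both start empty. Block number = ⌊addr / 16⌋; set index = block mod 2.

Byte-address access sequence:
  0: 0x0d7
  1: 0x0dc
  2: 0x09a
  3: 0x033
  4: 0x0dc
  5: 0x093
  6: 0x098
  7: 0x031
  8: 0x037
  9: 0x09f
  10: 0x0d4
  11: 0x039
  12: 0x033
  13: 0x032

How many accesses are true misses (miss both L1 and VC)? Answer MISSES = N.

MISSES = 3

#0 0xd7→b13/s1 MISS; vc=[]
#1 0xdc→b13/s1 L1-HIT; vc=[]
#2 0x9a→b9/s1 MISS; vc=[13]
#3 0x33→b3/s1 MISS; vc=[13,9]
#4 0xdc→b13/s1 VC-HIT; vc=[3,9]
#5 0x93→b9/s1 VC-HIT; vc=[3,13]
#6 0x98→b9/s1 L1-HIT; vc=[3,13]
#7 0x31→b3/s1 VC-HIT; vc=[9,13]
#8 0x37→b3/s1 L1-HIT; vc=[9,13]
#9 0x9f→b9/s1 VC-HIT; vc=[3,13]
#10 0xd4→b13/s1 VC-HIT; vc=[3,9]
#11 0x39→b3/s1 VC-HIT; vc=[13,9]
#12 0x33→b3/s1 L1-HIT; vc=[13,9]
#13 0x32→b3/s1 L1-HIT; vc=[13,9]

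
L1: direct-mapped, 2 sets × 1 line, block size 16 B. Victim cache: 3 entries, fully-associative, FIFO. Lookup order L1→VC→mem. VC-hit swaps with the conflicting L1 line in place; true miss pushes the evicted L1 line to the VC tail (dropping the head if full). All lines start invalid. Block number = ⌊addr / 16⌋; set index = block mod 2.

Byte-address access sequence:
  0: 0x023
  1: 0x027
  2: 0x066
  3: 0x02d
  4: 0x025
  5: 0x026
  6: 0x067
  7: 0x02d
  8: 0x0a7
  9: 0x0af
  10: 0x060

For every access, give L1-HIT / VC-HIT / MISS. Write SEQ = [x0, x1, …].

  [0] addr=0x23 blk=2 s=0: MISS | VC []
  [1] addr=0x27 blk=2 s=0: L1-HIT | VC []
  [2] addr=0x66 blk=6 s=0: MISS | VC [2]
  [3] addr=0x2d blk=2 s=0: VC-HIT | VC [6]
  [4] addr=0x25 blk=2 s=0: L1-HIT | VC [6]
  [5] addr=0x26 blk=2 s=0: L1-HIT | VC [6]
  [6] addr=0x67 blk=6 s=0: VC-HIT | VC [2]
  [7] addr=0x2d blk=2 s=0: VC-HIT | VC [6]
  [8] addr=0xa7 blk=10 s=0: MISS | VC [6, 2]
  [9] addr=0xaf blk=10 s=0: L1-HIT | VC [6, 2]
  [10] addr=0x60 blk=6 s=0: VC-HIT | VC [10, 2]

SEQ = [MISS, L1-HIT, MISS, VC-HIT, L1-HIT, L1-HIT, VC-HIT, VC-HIT, MISS, L1-HIT, VC-HIT]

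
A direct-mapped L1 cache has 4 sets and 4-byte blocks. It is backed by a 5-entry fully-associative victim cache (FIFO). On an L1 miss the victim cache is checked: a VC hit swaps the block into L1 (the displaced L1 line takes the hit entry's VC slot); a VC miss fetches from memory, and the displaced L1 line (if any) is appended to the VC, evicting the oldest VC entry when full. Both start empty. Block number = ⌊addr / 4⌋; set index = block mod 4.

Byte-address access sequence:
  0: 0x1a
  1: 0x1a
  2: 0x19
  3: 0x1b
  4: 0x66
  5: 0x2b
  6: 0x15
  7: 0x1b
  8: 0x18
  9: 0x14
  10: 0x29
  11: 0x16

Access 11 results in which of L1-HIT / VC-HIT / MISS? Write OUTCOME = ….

OUTCOME = L1-HIT

0: 0x1a (blk 6, set 2) → MISS  vc=[]
1: 0x1a (blk 6, set 2) → L1-HIT  vc=[]
2: 0x19 (blk 6, set 2) → L1-HIT  vc=[]
3: 0x1b (blk 6, set 2) → L1-HIT  vc=[]
4: 0x66 (blk 25, set 1) → MISS  vc=[]
5: 0x2b (blk 10, set 2) → MISS  vc=[6]
6: 0x15 (blk 5, set 1) → MISS  vc=[6, 25]
7: 0x1b (blk 6, set 2) → VC-HIT  vc=[10, 25]
8: 0x18 (blk 6, set 2) → L1-HIT  vc=[10, 25]
9: 0x14 (blk 5, set 1) → L1-HIT  vc=[10, 25]
10: 0x29 (blk 10, set 2) → VC-HIT  vc=[6, 25]
11: 0x16 (blk 5, set 1) → L1-HIT  vc=[6, 25]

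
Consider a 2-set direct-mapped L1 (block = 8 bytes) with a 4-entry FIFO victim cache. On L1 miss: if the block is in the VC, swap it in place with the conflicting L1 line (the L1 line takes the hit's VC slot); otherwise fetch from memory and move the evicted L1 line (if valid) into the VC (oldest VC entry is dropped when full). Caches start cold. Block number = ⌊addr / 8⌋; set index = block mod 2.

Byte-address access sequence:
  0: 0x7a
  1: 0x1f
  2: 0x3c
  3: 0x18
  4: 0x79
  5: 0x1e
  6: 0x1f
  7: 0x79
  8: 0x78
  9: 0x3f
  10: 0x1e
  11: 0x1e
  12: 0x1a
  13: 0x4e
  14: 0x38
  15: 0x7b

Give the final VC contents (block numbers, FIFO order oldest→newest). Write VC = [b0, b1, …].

0: 0x7a (blk 15, set 1) → MISS  vc=[]
1: 0x1f (blk 3, set 1) → MISS  vc=[15]
2: 0x3c (blk 7, set 1) → MISS  vc=[15, 3]
3: 0x18 (blk 3, set 1) → VC-HIT  vc=[15, 7]
4: 0x79 (blk 15, set 1) → VC-HIT  vc=[3, 7]
5: 0x1e (blk 3, set 1) → VC-HIT  vc=[15, 7]
6: 0x1f (blk 3, set 1) → L1-HIT  vc=[15, 7]
7: 0x79 (blk 15, set 1) → VC-HIT  vc=[3, 7]
8: 0x78 (blk 15, set 1) → L1-HIT  vc=[3, 7]
9: 0x3f (blk 7, set 1) → VC-HIT  vc=[3, 15]
10: 0x1e (blk 3, set 1) → VC-HIT  vc=[7, 15]
11: 0x1e (blk 3, set 1) → L1-HIT  vc=[7, 15]
12: 0x1a (blk 3, set 1) → L1-HIT  vc=[7, 15]
13: 0x4e (blk 9, set 1) → MISS  vc=[7, 15, 3]
14: 0x38 (blk 7, set 1) → VC-HIT  vc=[9, 15, 3]
15: 0x7b (blk 15, set 1) → VC-HIT  vc=[9, 7, 3]

VC = [9, 7, 3]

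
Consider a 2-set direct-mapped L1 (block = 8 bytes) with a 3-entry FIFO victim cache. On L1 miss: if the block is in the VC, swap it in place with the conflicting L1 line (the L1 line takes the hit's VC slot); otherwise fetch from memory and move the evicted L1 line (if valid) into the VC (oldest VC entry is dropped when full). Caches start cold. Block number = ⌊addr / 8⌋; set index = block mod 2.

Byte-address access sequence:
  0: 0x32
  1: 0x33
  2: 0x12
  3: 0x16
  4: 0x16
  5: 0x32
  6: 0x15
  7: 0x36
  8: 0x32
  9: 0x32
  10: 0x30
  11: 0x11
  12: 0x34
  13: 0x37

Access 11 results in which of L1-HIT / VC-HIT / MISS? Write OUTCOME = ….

OUTCOME = VC-HIT

#0 0x32→b6/s0 MISS; vc=[]
#1 0x33→b6/s0 L1-HIT; vc=[]
#2 0x12→b2/s0 MISS; vc=[6]
#3 0x16→b2/s0 L1-HIT; vc=[6]
#4 0x16→b2/s0 L1-HIT; vc=[6]
#5 0x32→b6/s0 VC-HIT; vc=[2]
#6 0x15→b2/s0 VC-HIT; vc=[6]
#7 0x36→b6/s0 VC-HIT; vc=[2]
#8 0x32→b6/s0 L1-HIT; vc=[2]
#9 0x32→b6/s0 L1-HIT; vc=[2]
#10 0x30→b6/s0 L1-HIT; vc=[2]
#11 0x11→b2/s0 VC-HIT; vc=[6]
#12 0x34→b6/s0 VC-HIT; vc=[2]
#13 0x37→b6/s0 L1-HIT; vc=[2]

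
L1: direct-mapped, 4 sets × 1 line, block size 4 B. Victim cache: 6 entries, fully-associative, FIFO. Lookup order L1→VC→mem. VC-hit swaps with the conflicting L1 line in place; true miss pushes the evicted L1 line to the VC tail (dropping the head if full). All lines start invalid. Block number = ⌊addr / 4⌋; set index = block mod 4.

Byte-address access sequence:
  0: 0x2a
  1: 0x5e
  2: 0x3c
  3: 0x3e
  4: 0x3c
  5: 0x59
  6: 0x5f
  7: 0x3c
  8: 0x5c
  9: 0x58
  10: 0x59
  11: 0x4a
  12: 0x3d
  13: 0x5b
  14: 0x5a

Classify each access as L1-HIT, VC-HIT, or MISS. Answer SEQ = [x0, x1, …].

SEQ = [MISS, MISS, MISS, L1-HIT, L1-HIT, MISS, VC-HIT, VC-HIT, VC-HIT, L1-HIT, L1-HIT, MISS, VC-HIT, VC-HIT, L1-HIT]

0: 0x2a (blk 10, set 2) → MISS  vc=[]
1: 0x5e (blk 23, set 3) → MISS  vc=[]
2: 0x3c (blk 15, set 3) → MISS  vc=[23]
3: 0x3e (blk 15, set 3) → L1-HIT  vc=[23]
4: 0x3c (blk 15, set 3) → L1-HIT  vc=[23]
5: 0x59 (blk 22, set 2) → MISS  vc=[23, 10]
6: 0x5f (blk 23, set 3) → VC-HIT  vc=[15, 10]
7: 0x3c (blk 15, set 3) → VC-HIT  vc=[23, 10]
8: 0x5c (blk 23, set 3) → VC-HIT  vc=[15, 10]
9: 0x58 (blk 22, set 2) → L1-HIT  vc=[15, 10]
10: 0x59 (blk 22, set 2) → L1-HIT  vc=[15, 10]
11: 0x4a (blk 18, set 2) → MISS  vc=[15, 10, 22]
12: 0x3d (blk 15, set 3) → VC-HIT  vc=[23, 10, 22]
13: 0x5b (blk 22, set 2) → VC-HIT  vc=[23, 10, 18]
14: 0x5a (blk 22, set 2) → L1-HIT  vc=[23, 10, 18]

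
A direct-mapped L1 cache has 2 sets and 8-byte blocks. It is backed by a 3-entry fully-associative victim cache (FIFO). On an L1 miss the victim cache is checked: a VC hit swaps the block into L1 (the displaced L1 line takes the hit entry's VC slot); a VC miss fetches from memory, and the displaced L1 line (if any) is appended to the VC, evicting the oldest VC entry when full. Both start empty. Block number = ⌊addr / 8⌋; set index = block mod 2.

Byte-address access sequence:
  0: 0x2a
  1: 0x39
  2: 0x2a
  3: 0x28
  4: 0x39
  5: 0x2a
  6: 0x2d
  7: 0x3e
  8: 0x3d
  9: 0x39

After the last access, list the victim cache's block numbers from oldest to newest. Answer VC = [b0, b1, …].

VC = [5]

0: 0x2a (blk 5, set 1) → MISS  vc=[]
1: 0x39 (blk 7, set 1) → MISS  vc=[5]
2: 0x2a (blk 5, set 1) → VC-HIT  vc=[7]
3: 0x28 (blk 5, set 1) → L1-HIT  vc=[7]
4: 0x39 (blk 7, set 1) → VC-HIT  vc=[5]
5: 0x2a (blk 5, set 1) → VC-HIT  vc=[7]
6: 0x2d (blk 5, set 1) → L1-HIT  vc=[7]
7: 0x3e (blk 7, set 1) → VC-HIT  vc=[5]
8: 0x3d (blk 7, set 1) → L1-HIT  vc=[5]
9: 0x39 (blk 7, set 1) → L1-HIT  vc=[5]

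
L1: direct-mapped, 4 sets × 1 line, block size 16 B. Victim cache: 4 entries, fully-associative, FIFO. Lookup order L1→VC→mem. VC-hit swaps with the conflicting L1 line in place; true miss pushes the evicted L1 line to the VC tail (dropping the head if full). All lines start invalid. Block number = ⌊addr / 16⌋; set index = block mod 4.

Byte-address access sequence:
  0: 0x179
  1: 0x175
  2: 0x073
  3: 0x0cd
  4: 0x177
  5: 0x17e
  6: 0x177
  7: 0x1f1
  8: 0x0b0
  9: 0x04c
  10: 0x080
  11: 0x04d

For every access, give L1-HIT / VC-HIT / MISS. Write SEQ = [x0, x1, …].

SEQ = [MISS, L1-HIT, MISS, MISS, VC-HIT, L1-HIT, L1-HIT, MISS, MISS, MISS, MISS, VC-HIT]

0: 0x179 (blk 23, set 3) → MISS  vc=[]
1: 0x175 (blk 23, set 3) → L1-HIT  vc=[]
2: 0x73 (blk 7, set 3) → MISS  vc=[23]
3: 0xcd (blk 12, set 0) → MISS  vc=[23]
4: 0x177 (blk 23, set 3) → VC-HIT  vc=[7]
5: 0x17e (blk 23, set 3) → L1-HIT  vc=[7]
6: 0x177 (blk 23, set 3) → L1-HIT  vc=[7]
7: 0x1f1 (blk 31, set 3) → MISS  vc=[7, 23]
8: 0xb0 (blk 11, set 3) → MISS  vc=[7, 23, 31]
9: 0x4c (blk 4, set 0) → MISS  vc=[7, 23, 31, 12]
10: 0x80 (blk 8, set 0) → MISS  vc=[23, 31, 12, 4]
11: 0x4d (blk 4, set 0) → VC-HIT  vc=[23, 31, 12, 8]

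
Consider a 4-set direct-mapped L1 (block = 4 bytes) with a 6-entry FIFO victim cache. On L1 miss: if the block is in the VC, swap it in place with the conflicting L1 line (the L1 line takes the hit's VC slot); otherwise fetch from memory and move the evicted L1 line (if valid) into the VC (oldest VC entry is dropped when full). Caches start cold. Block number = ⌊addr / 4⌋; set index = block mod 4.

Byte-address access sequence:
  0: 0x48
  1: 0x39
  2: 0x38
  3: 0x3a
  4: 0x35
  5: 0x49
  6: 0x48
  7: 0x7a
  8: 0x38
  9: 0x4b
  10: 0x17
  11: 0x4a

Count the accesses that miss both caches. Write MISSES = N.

MISSES = 5

0: 0x48 (blk 18, set 2) → MISS  vc=[]
1: 0x39 (blk 14, set 2) → MISS  vc=[18]
2: 0x38 (blk 14, set 2) → L1-HIT  vc=[18]
3: 0x3a (blk 14, set 2) → L1-HIT  vc=[18]
4: 0x35 (blk 13, set 1) → MISS  vc=[18]
5: 0x49 (blk 18, set 2) → VC-HIT  vc=[14]
6: 0x48 (blk 18, set 2) → L1-HIT  vc=[14]
7: 0x7a (blk 30, set 2) → MISS  vc=[14, 18]
8: 0x38 (blk 14, set 2) → VC-HIT  vc=[30, 18]
9: 0x4b (blk 18, set 2) → VC-HIT  vc=[30, 14]
10: 0x17 (blk 5, set 1) → MISS  vc=[30, 14, 13]
11: 0x4a (blk 18, set 2) → L1-HIT  vc=[30, 14, 13]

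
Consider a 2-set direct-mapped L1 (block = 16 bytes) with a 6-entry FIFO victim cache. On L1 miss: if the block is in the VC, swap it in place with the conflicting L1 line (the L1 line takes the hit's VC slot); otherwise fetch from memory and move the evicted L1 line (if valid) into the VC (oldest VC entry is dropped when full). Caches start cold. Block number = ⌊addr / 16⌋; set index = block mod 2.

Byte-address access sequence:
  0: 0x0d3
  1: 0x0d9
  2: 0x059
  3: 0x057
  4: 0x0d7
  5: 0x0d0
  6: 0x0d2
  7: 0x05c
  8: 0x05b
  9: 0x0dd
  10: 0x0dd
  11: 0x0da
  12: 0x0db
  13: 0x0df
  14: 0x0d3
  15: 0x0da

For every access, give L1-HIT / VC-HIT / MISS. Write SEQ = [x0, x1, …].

SEQ = [MISS, L1-HIT, MISS, L1-HIT, VC-HIT, L1-HIT, L1-HIT, VC-HIT, L1-HIT, VC-HIT, L1-HIT, L1-HIT, L1-HIT, L1-HIT, L1-HIT, L1-HIT]

  [0] addr=0xd3 blk=13 s=1: MISS | VC []
  [1] addr=0xd9 blk=13 s=1: L1-HIT | VC []
  [2] addr=0x59 blk=5 s=1: MISS | VC [13]
  [3] addr=0x57 blk=5 s=1: L1-HIT | VC [13]
  [4] addr=0xd7 blk=13 s=1: VC-HIT | VC [5]
  [5] addr=0xd0 blk=13 s=1: L1-HIT | VC [5]
  [6] addr=0xd2 blk=13 s=1: L1-HIT | VC [5]
  [7] addr=0x5c blk=5 s=1: VC-HIT | VC [13]
  [8] addr=0x5b blk=5 s=1: L1-HIT | VC [13]
  [9] addr=0xdd blk=13 s=1: VC-HIT | VC [5]
  [10] addr=0xdd blk=13 s=1: L1-HIT | VC [5]
  [11] addr=0xda blk=13 s=1: L1-HIT | VC [5]
  [12] addr=0xdb blk=13 s=1: L1-HIT | VC [5]
  [13] addr=0xdf blk=13 s=1: L1-HIT | VC [5]
  [14] addr=0xd3 blk=13 s=1: L1-HIT | VC [5]
  [15] addr=0xda blk=13 s=1: L1-HIT | VC [5]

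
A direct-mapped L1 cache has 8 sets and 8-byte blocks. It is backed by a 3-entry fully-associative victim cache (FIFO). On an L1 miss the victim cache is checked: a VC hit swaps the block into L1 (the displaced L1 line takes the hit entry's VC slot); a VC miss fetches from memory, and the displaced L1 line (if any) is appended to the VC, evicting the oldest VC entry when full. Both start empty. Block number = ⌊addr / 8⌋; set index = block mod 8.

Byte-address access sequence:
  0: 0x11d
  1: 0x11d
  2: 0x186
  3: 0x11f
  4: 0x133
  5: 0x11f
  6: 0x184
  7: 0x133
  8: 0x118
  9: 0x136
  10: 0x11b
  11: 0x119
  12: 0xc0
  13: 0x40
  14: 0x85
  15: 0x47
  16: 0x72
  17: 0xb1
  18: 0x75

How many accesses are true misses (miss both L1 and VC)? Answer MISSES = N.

MISSES = 8

  [0] addr=0x11d blk=35 s=3: MISS | VC []
  [1] addr=0x11d blk=35 s=3: L1-HIT | VC []
  [2] addr=0x186 blk=48 s=0: MISS | VC []
  [3] addr=0x11f blk=35 s=3: L1-HIT | VC []
  [4] addr=0x133 blk=38 s=6: MISS | VC []
  [5] addr=0x11f blk=35 s=3: L1-HIT | VC []
  [6] addr=0x184 blk=48 s=0: L1-HIT | VC []
  [7] addr=0x133 blk=38 s=6: L1-HIT | VC []
  [8] addr=0x118 blk=35 s=3: L1-HIT | VC []
  [9] addr=0x136 blk=38 s=6: L1-HIT | VC []
  [10] addr=0x11b blk=35 s=3: L1-HIT | VC []
  [11] addr=0x119 blk=35 s=3: L1-HIT | VC []
  [12] addr=0xc0 blk=24 s=0: MISS | VC [48]
  [13] addr=0x40 blk=8 s=0: MISS | VC [48, 24]
  [14] addr=0x85 blk=16 s=0: MISS | VC [48, 24, 8]
  [15] addr=0x47 blk=8 s=0: VC-HIT | VC [48, 24, 16]
  [16] addr=0x72 blk=14 s=6: MISS | VC [24, 16, 38]
  [17] addr=0xb1 blk=22 s=6: MISS | VC [16, 38, 14]
  [18] addr=0x75 blk=14 s=6: VC-HIT | VC [16, 38, 22]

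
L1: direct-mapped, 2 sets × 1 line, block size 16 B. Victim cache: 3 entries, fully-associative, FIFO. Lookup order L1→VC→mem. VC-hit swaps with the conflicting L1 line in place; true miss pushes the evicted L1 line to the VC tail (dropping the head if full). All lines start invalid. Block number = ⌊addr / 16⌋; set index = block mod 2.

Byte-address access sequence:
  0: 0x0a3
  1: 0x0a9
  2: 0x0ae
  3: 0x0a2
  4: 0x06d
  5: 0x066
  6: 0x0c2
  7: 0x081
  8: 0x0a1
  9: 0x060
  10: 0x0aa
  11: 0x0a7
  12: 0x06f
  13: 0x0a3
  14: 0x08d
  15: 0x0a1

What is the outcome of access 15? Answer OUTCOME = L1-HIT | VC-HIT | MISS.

OUTCOME = VC-HIT

  [0] addr=0xa3 blk=10 s=0: MISS | VC []
  [1] addr=0xa9 blk=10 s=0: L1-HIT | VC []
  [2] addr=0xae blk=10 s=0: L1-HIT | VC []
  [3] addr=0xa2 blk=10 s=0: L1-HIT | VC []
  [4] addr=0x6d blk=6 s=0: MISS | VC [10]
  [5] addr=0x66 blk=6 s=0: L1-HIT | VC [10]
  [6] addr=0xc2 blk=12 s=0: MISS | VC [10, 6]
  [7] addr=0x81 blk=8 s=0: MISS | VC [10, 6, 12]
  [8] addr=0xa1 blk=10 s=0: VC-HIT | VC [8, 6, 12]
  [9] addr=0x60 blk=6 s=0: VC-HIT | VC [8, 10, 12]
  [10] addr=0xaa blk=10 s=0: VC-HIT | VC [8, 6, 12]
  [11] addr=0xa7 blk=10 s=0: L1-HIT | VC [8, 6, 12]
  [12] addr=0x6f blk=6 s=0: VC-HIT | VC [8, 10, 12]
  [13] addr=0xa3 blk=10 s=0: VC-HIT | VC [8, 6, 12]
  [14] addr=0x8d blk=8 s=0: VC-HIT | VC [10, 6, 12]
  [15] addr=0xa1 blk=10 s=0: VC-HIT | VC [8, 6, 12]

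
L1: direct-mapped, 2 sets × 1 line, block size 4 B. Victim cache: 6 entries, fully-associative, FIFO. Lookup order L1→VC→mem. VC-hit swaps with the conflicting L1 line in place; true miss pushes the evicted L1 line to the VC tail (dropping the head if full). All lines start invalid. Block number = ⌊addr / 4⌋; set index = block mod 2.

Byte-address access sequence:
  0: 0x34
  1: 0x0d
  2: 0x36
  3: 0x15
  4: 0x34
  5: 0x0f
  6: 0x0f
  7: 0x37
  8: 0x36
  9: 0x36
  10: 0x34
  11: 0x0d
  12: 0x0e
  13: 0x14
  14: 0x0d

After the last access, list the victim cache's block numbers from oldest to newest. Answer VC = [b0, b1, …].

VC = [13, 5]

  [0] addr=0x34 blk=13 s=1: MISS | VC []
  [1] addr=0xd blk=3 s=1: MISS | VC [13]
  [2] addr=0x36 blk=13 s=1: VC-HIT | VC [3]
  [3] addr=0x15 blk=5 s=1: MISS | VC [3, 13]
  [4] addr=0x34 blk=13 s=1: VC-HIT | VC [3, 5]
  [5] addr=0xf blk=3 s=1: VC-HIT | VC [13, 5]
  [6] addr=0xf blk=3 s=1: L1-HIT | VC [13, 5]
  [7] addr=0x37 blk=13 s=1: VC-HIT | VC [3, 5]
  [8] addr=0x36 blk=13 s=1: L1-HIT | VC [3, 5]
  [9] addr=0x36 blk=13 s=1: L1-HIT | VC [3, 5]
  [10] addr=0x34 blk=13 s=1: L1-HIT | VC [3, 5]
  [11] addr=0xd blk=3 s=1: VC-HIT | VC [13, 5]
  [12] addr=0xe blk=3 s=1: L1-HIT | VC [13, 5]
  [13] addr=0x14 blk=5 s=1: VC-HIT | VC [13, 3]
  [14] addr=0xd blk=3 s=1: VC-HIT | VC [13, 5]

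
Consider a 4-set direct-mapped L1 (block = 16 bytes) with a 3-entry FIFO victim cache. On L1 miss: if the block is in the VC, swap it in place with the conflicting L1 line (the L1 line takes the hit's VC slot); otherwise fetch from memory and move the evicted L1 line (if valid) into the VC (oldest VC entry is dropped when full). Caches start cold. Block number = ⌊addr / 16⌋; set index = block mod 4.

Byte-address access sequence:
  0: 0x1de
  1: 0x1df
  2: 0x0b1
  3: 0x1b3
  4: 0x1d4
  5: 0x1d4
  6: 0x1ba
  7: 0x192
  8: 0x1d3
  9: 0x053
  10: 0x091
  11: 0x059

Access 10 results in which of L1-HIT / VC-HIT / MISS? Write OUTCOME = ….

OUTCOME = MISS

0: 0x1de (blk 29, set 1) → MISS  vc=[]
1: 0x1df (blk 29, set 1) → L1-HIT  vc=[]
2: 0xb1 (blk 11, set 3) → MISS  vc=[]
3: 0x1b3 (blk 27, set 3) → MISS  vc=[11]
4: 0x1d4 (blk 29, set 1) → L1-HIT  vc=[11]
5: 0x1d4 (blk 29, set 1) → L1-HIT  vc=[11]
6: 0x1ba (blk 27, set 3) → L1-HIT  vc=[11]
7: 0x192 (blk 25, set 1) → MISS  vc=[11, 29]
8: 0x1d3 (blk 29, set 1) → VC-HIT  vc=[11, 25]
9: 0x53 (blk 5, set 1) → MISS  vc=[11, 25, 29]
10: 0x91 (blk 9, set 1) → MISS  vc=[25, 29, 5]
11: 0x59 (blk 5, set 1) → VC-HIT  vc=[25, 29, 9]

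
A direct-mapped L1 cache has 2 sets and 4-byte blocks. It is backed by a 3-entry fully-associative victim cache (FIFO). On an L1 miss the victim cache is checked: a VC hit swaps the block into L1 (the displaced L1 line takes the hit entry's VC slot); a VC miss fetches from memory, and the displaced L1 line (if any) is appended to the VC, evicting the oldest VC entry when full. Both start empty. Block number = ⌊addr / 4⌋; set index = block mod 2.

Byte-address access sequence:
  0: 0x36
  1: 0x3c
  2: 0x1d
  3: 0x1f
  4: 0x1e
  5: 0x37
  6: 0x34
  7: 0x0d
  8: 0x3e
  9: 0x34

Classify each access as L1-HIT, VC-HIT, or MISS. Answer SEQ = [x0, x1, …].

SEQ = [MISS, MISS, MISS, L1-HIT, L1-HIT, VC-HIT, L1-HIT, MISS, VC-HIT, VC-HIT]

  [0] addr=0x36 blk=13 s=1: MISS | VC []
  [1] addr=0x3c blk=15 s=1: MISS | VC [13]
  [2] addr=0x1d blk=7 s=1: MISS | VC [13, 15]
  [3] addr=0x1f blk=7 s=1: L1-HIT | VC [13, 15]
  [4] addr=0x1e blk=7 s=1: L1-HIT | VC [13, 15]
  [5] addr=0x37 blk=13 s=1: VC-HIT | VC [7, 15]
  [6] addr=0x34 blk=13 s=1: L1-HIT | VC [7, 15]
  [7] addr=0xd blk=3 s=1: MISS | VC [7, 15, 13]
  [8] addr=0x3e blk=15 s=1: VC-HIT | VC [7, 3, 13]
  [9] addr=0x34 blk=13 s=1: VC-HIT | VC [7, 3, 15]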